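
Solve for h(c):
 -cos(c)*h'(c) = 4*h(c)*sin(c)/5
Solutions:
 h(c) = C1*cos(c)^(4/5)


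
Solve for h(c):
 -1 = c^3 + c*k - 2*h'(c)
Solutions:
 h(c) = C1 + c^4/8 + c^2*k/4 + c/2


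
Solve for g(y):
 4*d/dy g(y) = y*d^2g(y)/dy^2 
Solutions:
 g(y) = C1 + C2*y^5


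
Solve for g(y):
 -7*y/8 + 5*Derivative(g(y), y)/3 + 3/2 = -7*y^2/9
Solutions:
 g(y) = C1 - 7*y^3/45 + 21*y^2/80 - 9*y/10


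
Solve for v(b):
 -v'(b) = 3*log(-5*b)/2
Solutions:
 v(b) = C1 - 3*b*log(-b)/2 + 3*b*(1 - log(5))/2


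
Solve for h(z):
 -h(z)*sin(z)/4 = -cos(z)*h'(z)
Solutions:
 h(z) = C1/cos(z)^(1/4)


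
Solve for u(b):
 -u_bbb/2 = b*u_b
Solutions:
 u(b) = C1 + Integral(C2*airyai(-2^(1/3)*b) + C3*airybi(-2^(1/3)*b), b)


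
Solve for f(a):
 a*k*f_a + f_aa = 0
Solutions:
 f(a) = Piecewise((-sqrt(2)*sqrt(pi)*C1*erf(sqrt(2)*a*sqrt(k)/2)/(2*sqrt(k)) - C2, (k > 0) | (k < 0)), (-C1*a - C2, True))


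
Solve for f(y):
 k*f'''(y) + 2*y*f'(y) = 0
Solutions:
 f(y) = C1 + Integral(C2*airyai(2^(1/3)*y*(-1/k)^(1/3)) + C3*airybi(2^(1/3)*y*(-1/k)^(1/3)), y)


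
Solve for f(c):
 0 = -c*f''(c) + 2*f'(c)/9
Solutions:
 f(c) = C1 + C2*c^(11/9)


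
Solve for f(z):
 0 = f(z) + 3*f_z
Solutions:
 f(z) = C1*exp(-z/3)


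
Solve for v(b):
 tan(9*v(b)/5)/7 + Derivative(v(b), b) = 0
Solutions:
 v(b) = -5*asin(C1*exp(-9*b/35))/9 + 5*pi/9
 v(b) = 5*asin(C1*exp(-9*b/35))/9


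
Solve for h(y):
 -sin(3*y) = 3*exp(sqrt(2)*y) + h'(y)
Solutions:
 h(y) = C1 - 3*sqrt(2)*exp(sqrt(2)*y)/2 + cos(3*y)/3


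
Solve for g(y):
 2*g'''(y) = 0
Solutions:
 g(y) = C1 + C2*y + C3*y^2


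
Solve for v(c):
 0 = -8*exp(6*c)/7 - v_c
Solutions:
 v(c) = C1 - 4*exp(6*c)/21


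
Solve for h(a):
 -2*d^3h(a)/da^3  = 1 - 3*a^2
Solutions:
 h(a) = C1 + C2*a + C3*a^2 + a^5/40 - a^3/12


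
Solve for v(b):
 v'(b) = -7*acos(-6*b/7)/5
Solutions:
 v(b) = C1 - 7*b*acos(-6*b/7)/5 - 7*sqrt(49 - 36*b^2)/30


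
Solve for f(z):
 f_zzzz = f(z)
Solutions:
 f(z) = C1*exp(-z) + C2*exp(z) + C3*sin(z) + C4*cos(z)


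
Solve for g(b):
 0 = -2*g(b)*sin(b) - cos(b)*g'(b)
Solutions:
 g(b) = C1*cos(b)^2


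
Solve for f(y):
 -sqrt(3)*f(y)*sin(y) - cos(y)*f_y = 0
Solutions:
 f(y) = C1*cos(y)^(sqrt(3))


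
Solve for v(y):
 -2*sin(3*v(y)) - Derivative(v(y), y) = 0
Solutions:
 v(y) = -acos((-C1 - exp(12*y))/(C1 - exp(12*y)))/3 + 2*pi/3
 v(y) = acos((-C1 - exp(12*y))/(C1 - exp(12*y)))/3


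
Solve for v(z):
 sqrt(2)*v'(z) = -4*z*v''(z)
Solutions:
 v(z) = C1 + C2*z^(1 - sqrt(2)/4)


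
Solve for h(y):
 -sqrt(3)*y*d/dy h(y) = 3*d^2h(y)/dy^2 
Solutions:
 h(y) = C1 + C2*erf(sqrt(2)*3^(3/4)*y/6)


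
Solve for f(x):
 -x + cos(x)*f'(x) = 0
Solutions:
 f(x) = C1 + Integral(x/cos(x), x)


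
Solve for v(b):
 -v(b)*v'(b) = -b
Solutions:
 v(b) = -sqrt(C1 + b^2)
 v(b) = sqrt(C1 + b^2)


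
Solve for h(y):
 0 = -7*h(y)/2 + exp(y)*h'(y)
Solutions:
 h(y) = C1*exp(-7*exp(-y)/2)


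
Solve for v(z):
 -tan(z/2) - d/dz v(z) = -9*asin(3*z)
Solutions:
 v(z) = C1 + 9*z*asin(3*z) + 3*sqrt(1 - 9*z^2) + 2*log(cos(z/2))


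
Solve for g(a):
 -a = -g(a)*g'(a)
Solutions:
 g(a) = -sqrt(C1 + a^2)
 g(a) = sqrt(C1 + a^2)


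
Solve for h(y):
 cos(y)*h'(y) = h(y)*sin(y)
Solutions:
 h(y) = C1/cos(y)


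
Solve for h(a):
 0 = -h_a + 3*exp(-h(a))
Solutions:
 h(a) = log(C1 + 3*a)


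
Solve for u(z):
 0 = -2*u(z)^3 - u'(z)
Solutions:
 u(z) = -sqrt(2)*sqrt(-1/(C1 - 2*z))/2
 u(z) = sqrt(2)*sqrt(-1/(C1 - 2*z))/2


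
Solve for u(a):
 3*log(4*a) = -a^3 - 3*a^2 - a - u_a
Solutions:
 u(a) = C1 - a^4/4 - a^3 - a^2/2 - 3*a*log(a) - a*log(64) + 3*a


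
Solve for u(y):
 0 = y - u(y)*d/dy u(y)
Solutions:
 u(y) = -sqrt(C1 + y^2)
 u(y) = sqrt(C1 + y^2)


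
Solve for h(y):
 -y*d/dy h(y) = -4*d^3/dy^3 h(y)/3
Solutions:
 h(y) = C1 + Integral(C2*airyai(6^(1/3)*y/2) + C3*airybi(6^(1/3)*y/2), y)


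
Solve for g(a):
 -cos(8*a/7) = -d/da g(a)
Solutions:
 g(a) = C1 + 7*sin(8*a/7)/8


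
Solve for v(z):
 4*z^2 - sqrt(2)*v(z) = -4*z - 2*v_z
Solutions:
 v(z) = C1*exp(sqrt(2)*z/2) + 2*sqrt(2)*z^2 + 2*sqrt(2)*z + 8*z + 4 + 8*sqrt(2)


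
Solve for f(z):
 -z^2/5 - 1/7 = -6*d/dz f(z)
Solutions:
 f(z) = C1 + z^3/90 + z/42


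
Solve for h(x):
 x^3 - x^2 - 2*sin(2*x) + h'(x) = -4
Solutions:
 h(x) = C1 - x^4/4 + x^3/3 - 4*x - cos(2*x)


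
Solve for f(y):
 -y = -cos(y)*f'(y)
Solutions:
 f(y) = C1 + Integral(y/cos(y), y)


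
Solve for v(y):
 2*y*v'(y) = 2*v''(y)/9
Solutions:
 v(y) = C1 + C2*erfi(3*sqrt(2)*y/2)


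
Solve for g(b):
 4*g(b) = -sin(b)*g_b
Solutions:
 g(b) = C1*(cos(b)^2 + 2*cos(b) + 1)/(cos(b)^2 - 2*cos(b) + 1)


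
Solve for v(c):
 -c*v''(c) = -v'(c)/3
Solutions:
 v(c) = C1 + C2*c^(4/3)


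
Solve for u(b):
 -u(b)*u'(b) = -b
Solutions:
 u(b) = -sqrt(C1 + b^2)
 u(b) = sqrt(C1 + b^2)


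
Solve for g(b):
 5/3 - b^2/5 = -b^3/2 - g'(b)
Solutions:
 g(b) = C1 - b^4/8 + b^3/15 - 5*b/3


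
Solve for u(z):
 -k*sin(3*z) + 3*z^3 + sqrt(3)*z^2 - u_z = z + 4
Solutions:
 u(z) = C1 + k*cos(3*z)/3 + 3*z^4/4 + sqrt(3)*z^3/3 - z^2/2 - 4*z


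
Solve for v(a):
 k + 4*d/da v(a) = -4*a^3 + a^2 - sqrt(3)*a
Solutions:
 v(a) = C1 - a^4/4 + a^3/12 - sqrt(3)*a^2/8 - a*k/4


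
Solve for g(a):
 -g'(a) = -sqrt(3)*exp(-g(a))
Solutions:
 g(a) = log(C1 + sqrt(3)*a)


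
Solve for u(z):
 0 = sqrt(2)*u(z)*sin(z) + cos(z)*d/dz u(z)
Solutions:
 u(z) = C1*cos(z)^(sqrt(2))


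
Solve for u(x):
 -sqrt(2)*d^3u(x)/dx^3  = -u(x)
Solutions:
 u(x) = C3*exp(2^(5/6)*x/2) + (C1*sin(2^(5/6)*sqrt(3)*x/4) + C2*cos(2^(5/6)*sqrt(3)*x/4))*exp(-2^(5/6)*x/4)


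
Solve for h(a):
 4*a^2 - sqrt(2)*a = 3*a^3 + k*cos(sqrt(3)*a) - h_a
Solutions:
 h(a) = C1 + 3*a^4/4 - 4*a^3/3 + sqrt(2)*a^2/2 + sqrt(3)*k*sin(sqrt(3)*a)/3


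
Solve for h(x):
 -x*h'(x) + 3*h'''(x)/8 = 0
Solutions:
 h(x) = C1 + Integral(C2*airyai(2*3^(2/3)*x/3) + C3*airybi(2*3^(2/3)*x/3), x)


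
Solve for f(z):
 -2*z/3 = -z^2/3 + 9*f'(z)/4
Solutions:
 f(z) = C1 + 4*z^3/81 - 4*z^2/27


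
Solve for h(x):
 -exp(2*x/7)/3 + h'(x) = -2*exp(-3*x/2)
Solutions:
 h(x) = C1 + 7*exp(2*x/7)/6 + 4*exp(-3*x/2)/3


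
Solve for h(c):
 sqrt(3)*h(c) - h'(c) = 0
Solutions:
 h(c) = C1*exp(sqrt(3)*c)


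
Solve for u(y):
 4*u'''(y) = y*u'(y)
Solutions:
 u(y) = C1 + Integral(C2*airyai(2^(1/3)*y/2) + C3*airybi(2^(1/3)*y/2), y)


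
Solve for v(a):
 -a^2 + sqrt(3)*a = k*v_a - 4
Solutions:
 v(a) = C1 - a^3/(3*k) + sqrt(3)*a^2/(2*k) + 4*a/k


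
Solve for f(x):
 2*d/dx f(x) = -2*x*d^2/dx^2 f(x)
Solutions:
 f(x) = C1 + C2*log(x)


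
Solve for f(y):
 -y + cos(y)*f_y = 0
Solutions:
 f(y) = C1 + Integral(y/cos(y), y)


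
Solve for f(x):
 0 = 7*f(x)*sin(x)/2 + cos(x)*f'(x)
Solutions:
 f(x) = C1*cos(x)^(7/2)


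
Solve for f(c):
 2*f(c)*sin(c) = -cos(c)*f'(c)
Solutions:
 f(c) = C1*cos(c)^2


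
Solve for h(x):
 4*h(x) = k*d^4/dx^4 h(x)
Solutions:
 h(x) = C1*exp(-sqrt(2)*x*(1/k)^(1/4)) + C2*exp(sqrt(2)*x*(1/k)^(1/4)) + C3*exp(-sqrt(2)*I*x*(1/k)^(1/4)) + C4*exp(sqrt(2)*I*x*(1/k)^(1/4))


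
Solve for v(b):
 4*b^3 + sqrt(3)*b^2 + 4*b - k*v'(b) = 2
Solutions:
 v(b) = C1 + b^4/k + sqrt(3)*b^3/(3*k) + 2*b^2/k - 2*b/k


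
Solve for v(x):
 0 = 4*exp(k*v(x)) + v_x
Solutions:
 v(x) = Piecewise((log(1/(C1*k + 4*k*x))/k, Ne(k, 0)), (nan, True))
 v(x) = Piecewise((C1 - 4*x, Eq(k, 0)), (nan, True))


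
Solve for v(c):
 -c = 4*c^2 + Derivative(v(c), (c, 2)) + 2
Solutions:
 v(c) = C1 + C2*c - c^4/3 - c^3/6 - c^2


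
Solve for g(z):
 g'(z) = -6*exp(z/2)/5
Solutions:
 g(z) = C1 - 12*exp(z/2)/5


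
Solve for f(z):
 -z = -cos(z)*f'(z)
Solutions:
 f(z) = C1 + Integral(z/cos(z), z)


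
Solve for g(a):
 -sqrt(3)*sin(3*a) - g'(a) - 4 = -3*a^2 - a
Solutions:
 g(a) = C1 + a^3 + a^2/2 - 4*a + sqrt(3)*cos(3*a)/3


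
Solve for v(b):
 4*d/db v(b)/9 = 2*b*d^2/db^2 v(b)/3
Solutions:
 v(b) = C1 + C2*b^(5/3)


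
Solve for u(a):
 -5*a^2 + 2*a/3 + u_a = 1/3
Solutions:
 u(a) = C1 + 5*a^3/3 - a^2/3 + a/3


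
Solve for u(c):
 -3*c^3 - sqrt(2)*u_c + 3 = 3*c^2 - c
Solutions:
 u(c) = C1 - 3*sqrt(2)*c^4/8 - sqrt(2)*c^3/2 + sqrt(2)*c^2/4 + 3*sqrt(2)*c/2


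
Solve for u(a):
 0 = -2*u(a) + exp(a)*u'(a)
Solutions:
 u(a) = C1*exp(-2*exp(-a))


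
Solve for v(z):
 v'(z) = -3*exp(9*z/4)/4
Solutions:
 v(z) = C1 - exp(9*z/4)/3


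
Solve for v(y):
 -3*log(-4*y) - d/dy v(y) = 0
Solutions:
 v(y) = C1 - 3*y*log(-y) + 3*y*(1 - 2*log(2))


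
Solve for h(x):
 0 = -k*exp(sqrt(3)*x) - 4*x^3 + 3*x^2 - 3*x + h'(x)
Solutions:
 h(x) = C1 + sqrt(3)*k*exp(sqrt(3)*x)/3 + x^4 - x^3 + 3*x^2/2


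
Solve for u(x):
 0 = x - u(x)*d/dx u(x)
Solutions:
 u(x) = -sqrt(C1 + x^2)
 u(x) = sqrt(C1 + x^2)


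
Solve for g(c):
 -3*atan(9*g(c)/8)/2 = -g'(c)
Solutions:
 Integral(1/atan(9*_y/8), (_y, g(c))) = C1 + 3*c/2


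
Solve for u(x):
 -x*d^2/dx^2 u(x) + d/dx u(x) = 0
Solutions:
 u(x) = C1 + C2*x^2


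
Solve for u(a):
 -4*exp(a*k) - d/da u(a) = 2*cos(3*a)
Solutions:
 u(a) = C1 - 2*sin(3*a)/3 - 4*exp(a*k)/k


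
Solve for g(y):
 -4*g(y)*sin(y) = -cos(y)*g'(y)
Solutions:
 g(y) = C1/cos(y)^4


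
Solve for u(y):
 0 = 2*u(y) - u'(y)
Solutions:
 u(y) = C1*exp(2*y)


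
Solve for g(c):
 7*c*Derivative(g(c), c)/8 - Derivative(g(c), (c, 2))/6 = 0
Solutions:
 g(c) = C1 + C2*erfi(sqrt(42)*c/4)


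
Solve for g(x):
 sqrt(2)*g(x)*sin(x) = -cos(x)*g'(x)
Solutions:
 g(x) = C1*cos(x)^(sqrt(2))


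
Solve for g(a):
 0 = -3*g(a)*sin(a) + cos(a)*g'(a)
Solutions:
 g(a) = C1/cos(a)^3


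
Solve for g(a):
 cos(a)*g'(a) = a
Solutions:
 g(a) = C1 + Integral(a/cos(a), a)


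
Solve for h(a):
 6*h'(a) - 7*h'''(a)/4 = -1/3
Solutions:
 h(a) = C1 + C2*exp(-2*sqrt(42)*a/7) + C3*exp(2*sqrt(42)*a/7) - a/18


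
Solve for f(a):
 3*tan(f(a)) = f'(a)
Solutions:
 f(a) = pi - asin(C1*exp(3*a))
 f(a) = asin(C1*exp(3*a))


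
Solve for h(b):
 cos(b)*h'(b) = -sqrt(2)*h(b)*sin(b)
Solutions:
 h(b) = C1*cos(b)^(sqrt(2))


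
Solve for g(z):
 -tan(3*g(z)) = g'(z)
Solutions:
 g(z) = -asin(C1*exp(-3*z))/3 + pi/3
 g(z) = asin(C1*exp(-3*z))/3


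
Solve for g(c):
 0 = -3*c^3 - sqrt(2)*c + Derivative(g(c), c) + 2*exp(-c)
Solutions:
 g(c) = C1 + 3*c^4/4 + sqrt(2)*c^2/2 + 2*exp(-c)


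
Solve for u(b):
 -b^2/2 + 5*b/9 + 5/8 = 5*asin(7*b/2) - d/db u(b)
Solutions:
 u(b) = C1 + b^3/6 - 5*b^2/18 + 5*b*asin(7*b/2) - 5*b/8 + 5*sqrt(4 - 49*b^2)/7


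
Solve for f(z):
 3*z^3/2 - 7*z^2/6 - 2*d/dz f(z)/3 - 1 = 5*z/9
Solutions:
 f(z) = C1 + 9*z^4/16 - 7*z^3/12 - 5*z^2/12 - 3*z/2


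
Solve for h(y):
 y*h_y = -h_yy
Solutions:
 h(y) = C1 + C2*erf(sqrt(2)*y/2)


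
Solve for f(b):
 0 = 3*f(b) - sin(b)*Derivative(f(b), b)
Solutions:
 f(b) = C1*(cos(b) - 1)^(3/2)/(cos(b) + 1)^(3/2)


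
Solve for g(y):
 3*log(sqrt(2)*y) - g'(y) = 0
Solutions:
 g(y) = C1 + 3*y*log(y) - 3*y + 3*y*log(2)/2


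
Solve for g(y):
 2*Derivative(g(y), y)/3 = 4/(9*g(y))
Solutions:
 g(y) = -sqrt(C1 + 12*y)/3
 g(y) = sqrt(C1 + 12*y)/3


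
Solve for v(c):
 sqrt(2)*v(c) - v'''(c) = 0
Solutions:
 v(c) = C3*exp(2^(1/6)*c) + (C1*sin(2^(1/6)*sqrt(3)*c/2) + C2*cos(2^(1/6)*sqrt(3)*c/2))*exp(-2^(1/6)*c/2)


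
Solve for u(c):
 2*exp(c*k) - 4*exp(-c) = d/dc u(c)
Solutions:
 u(c) = C1 + 4*exp(-c) + 2*exp(c*k)/k


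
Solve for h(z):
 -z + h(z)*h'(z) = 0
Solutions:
 h(z) = -sqrt(C1 + z^2)
 h(z) = sqrt(C1 + z^2)


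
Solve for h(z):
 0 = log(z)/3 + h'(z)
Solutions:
 h(z) = C1 - z*log(z)/3 + z/3


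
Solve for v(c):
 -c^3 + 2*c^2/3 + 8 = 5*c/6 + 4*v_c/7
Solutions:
 v(c) = C1 - 7*c^4/16 + 7*c^3/18 - 35*c^2/48 + 14*c


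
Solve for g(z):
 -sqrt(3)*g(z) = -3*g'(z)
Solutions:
 g(z) = C1*exp(sqrt(3)*z/3)


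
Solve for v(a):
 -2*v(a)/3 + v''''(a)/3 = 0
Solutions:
 v(a) = C1*exp(-2^(1/4)*a) + C2*exp(2^(1/4)*a) + C3*sin(2^(1/4)*a) + C4*cos(2^(1/4)*a)


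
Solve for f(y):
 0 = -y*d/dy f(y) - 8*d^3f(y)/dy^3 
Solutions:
 f(y) = C1 + Integral(C2*airyai(-y/2) + C3*airybi(-y/2), y)


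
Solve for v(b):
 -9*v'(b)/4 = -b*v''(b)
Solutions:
 v(b) = C1 + C2*b^(13/4)


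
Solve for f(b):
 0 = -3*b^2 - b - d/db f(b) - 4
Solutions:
 f(b) = C1 - b^3 - b^2/2 - 4*b


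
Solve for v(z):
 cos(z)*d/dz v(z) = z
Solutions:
 v(z) = C1 + Integral(z/cos(z), z)


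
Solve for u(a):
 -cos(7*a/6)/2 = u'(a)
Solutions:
 u(a) = C1 - 3*sin(7*a/6)/7


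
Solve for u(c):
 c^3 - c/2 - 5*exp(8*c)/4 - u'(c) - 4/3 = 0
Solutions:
 u(c) = C1 + c^4/4 - c^2/4 - 4*c/3 - 5*exp(8*c)/32


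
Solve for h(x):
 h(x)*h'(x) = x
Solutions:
 h(x) = -sqrt(C1 + x^2)
 h(x) = sqrt(C1 + x^2)


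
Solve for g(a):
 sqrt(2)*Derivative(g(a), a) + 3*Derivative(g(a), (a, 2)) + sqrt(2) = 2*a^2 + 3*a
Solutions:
 g(a) = C1 + C2*exp(-sqrt(2)*a/3) + sqrt(2)*a^3/3 - 3*a^2 + 3*sqrt(2)*a^2/4 - 11*a/2 + 9*sqrt(2)*a


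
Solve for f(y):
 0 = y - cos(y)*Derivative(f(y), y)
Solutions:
 f(y) = C1 + Integral(y/cos(y), y)


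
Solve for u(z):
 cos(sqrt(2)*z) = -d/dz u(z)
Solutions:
 u(z) = C1 - sqrt(2)*sin(sqrt(2)*z)/2


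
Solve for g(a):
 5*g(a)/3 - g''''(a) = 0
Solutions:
 g(a) = C1*exp(-3^(3/4)*5^(1/4)*a/3) + C2*exp(3^(3/4)*5^(1/4)*a/3) + C3*sin(3^(3/4)*5^(1/4)*a/3) + C4*cos(3^(3/4)*5^(1/4)*a/3)


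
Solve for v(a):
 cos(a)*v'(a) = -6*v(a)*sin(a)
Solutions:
 v(a) = C1*cos(a)^6


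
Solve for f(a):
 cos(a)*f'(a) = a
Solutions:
 f(a) = C1 + Integral(a/cos(a), a)


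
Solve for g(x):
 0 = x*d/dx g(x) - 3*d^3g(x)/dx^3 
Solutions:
 g(x) = C1 + Integral(C2*airyai(3^(2/3)*x/3) + C3*airybi(3^(2/3)*x/3), x)


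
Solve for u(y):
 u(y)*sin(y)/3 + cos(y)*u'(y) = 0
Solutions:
 u(y) = C1*cos(y)^(1/3)


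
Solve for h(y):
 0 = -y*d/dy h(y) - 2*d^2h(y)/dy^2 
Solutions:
 h(y) = C1 + C2*erf(y/2)


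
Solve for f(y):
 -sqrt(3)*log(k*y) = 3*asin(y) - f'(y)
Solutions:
 f(y) = C1 + sqrt(3)*y*(log(k*y) - 1) + 3*y*asin(y) + 3*sqrt(1 - y^2)


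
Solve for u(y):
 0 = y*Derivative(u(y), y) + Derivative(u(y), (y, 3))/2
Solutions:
 u(y) = C1 + Integral(C2*airyai(-2^(1/3)*y) + C3*airybi(-2^(1/3)*y), y)


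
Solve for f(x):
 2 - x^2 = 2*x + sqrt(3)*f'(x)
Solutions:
 f(x) = C1 - sqrt(3)*x^3/9 - sqrt(3)*x^2/3 + 2*sqrt(3)*x/3


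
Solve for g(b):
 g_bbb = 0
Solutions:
 g(b) = C1 + C2*b + C3*b^2


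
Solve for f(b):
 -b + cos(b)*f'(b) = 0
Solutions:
 f(b) = C1 + Integral(b/cos(b), b)


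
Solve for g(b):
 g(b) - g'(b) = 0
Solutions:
 g(b) = C1*exp(b)


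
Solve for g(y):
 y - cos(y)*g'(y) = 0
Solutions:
 g(y) = C1 + Integral(y/cos(y), y)


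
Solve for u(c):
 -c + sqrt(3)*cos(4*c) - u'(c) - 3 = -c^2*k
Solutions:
 u(c) = C1 + c^3*k/3 - c^2/2 - 3*c + sqrt(3)*sin(4*c)/4


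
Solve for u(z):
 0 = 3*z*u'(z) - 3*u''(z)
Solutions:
 u(z) = C1 + C2*erfi(sqrt(2)*z/2)


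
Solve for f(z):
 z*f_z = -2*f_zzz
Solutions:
 f(z) = C1 + Integral(C2*airyai(-2^(2/3)*z/2) + C3*airybi(-2^(2/3)*z/2), z)


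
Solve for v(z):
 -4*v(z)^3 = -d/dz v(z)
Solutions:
 v(z) = -sqrt(2)*sqrt(-1/(C1 + 4*z))/2
 v(z) = sqrt(2)*sqrt(-1/(C1 + 4*z))/2


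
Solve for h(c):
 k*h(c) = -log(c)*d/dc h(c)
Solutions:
 h(c) = C1*exp(-k*li(c))


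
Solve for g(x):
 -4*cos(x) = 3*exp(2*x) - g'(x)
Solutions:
 g(x) = C1 + 3*exp(2*x)/2 + 4*sin(x)


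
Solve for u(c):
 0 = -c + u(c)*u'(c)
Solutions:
 u(c) = -sqrt(C1 + c^2)
 u(c) = sqrt(C1 + c^2)


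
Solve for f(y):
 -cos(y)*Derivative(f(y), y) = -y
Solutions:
 f(y) = C1 + Integral(y/cos(y), y)


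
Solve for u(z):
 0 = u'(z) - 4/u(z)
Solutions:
 u(z) = -sqrt(C1 + 8*z)
 u(z) = sqrt(C1 + 8*z)


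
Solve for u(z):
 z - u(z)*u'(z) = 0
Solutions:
 u(z) = -sqrt(C1 + z^2)
 u(z) = sqrt(C1 + z^2)


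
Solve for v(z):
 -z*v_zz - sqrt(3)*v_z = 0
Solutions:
 v(z) = C1 + C2*z^(1 - sqrt(3))


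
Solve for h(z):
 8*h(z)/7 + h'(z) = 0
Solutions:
 h(z) = C1*exp(-8*z/7)


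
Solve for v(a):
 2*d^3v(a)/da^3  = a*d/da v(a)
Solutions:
 v(a) = C1 + Integral(C2*airyai(2^(2/3)*a/2) + C3*airybi(2^(2/3)*a/2), a)


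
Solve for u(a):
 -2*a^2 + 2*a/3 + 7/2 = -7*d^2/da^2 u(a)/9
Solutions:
 u(a) = C1 + C2*a + 3*a^4/14 - a^3/7 - 9*a^2/4


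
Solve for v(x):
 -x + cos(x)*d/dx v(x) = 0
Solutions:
 v(x) = C1 + Integral(x/cos(x), x)


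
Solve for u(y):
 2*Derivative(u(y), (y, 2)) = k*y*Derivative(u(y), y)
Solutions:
 u(y) = Piecewise((-sqrt(pi)*C1*erf(y*sqrt(-k)/2)/sqrt(-k) - C2, (k > 0) | (k < 0)), (-C1*y - C2, True))


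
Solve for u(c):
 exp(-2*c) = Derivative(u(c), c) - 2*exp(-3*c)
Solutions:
 u(c) = C1 - exp(-2*c)/2 - 2*exp(-3*c)/3


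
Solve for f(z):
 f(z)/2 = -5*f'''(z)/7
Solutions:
 f(z) = C3*exp(-10^(2/3)*7^(1/3)*z/10) + (C1*sin(10^(2/3)*sqrt(3)*7^(1/3)*z/20) + C2*cos(10^(2/3)*sqrt(3)*7^(1/3)*z/20))*exp(10^(2/3)*7^(1/3)*z/20)


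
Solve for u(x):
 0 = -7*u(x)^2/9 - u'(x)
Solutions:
 u(x) = 9/(C1 + 7*x)


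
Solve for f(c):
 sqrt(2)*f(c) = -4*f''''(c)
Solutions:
 f(c) = (C1*sin(2^(1/8)*c/2) + C2*cos(2^(1/8)*c/2))*exp(-2^(1/8)*c/2) + (C3*sin(2^(1/8)*c/2) + C4*cos(2^(1/8)*c/2))*exp(2^(1/8)*c/2)


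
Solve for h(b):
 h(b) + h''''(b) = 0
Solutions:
 h(b) = (C1*sin(sqrt(2)*b/2) + C2*cos(sqrt(2)*b/2))*exp(-sqrt(2)*b/2) + (C3*sin(sqrt(2)*b/2) + C4*cos(sqrt(2)*b/2))*exp(sqrt(2)*b/2)


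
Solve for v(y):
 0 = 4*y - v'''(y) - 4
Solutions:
 v(y) = C1 + C2*y + C3*y^2 + y^4/6 - 2*y^3/3


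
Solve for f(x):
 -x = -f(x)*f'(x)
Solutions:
 f(x) = -sqrt(C1 + x^2)
 f(x) = sqrt(C1 + x^2)


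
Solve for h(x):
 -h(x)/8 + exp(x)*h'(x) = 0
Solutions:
 h(x) = C1*exp(-exp(-x)/8)


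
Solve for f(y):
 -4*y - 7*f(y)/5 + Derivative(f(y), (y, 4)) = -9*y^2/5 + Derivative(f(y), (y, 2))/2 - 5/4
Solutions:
 f(y) = C1*exp(-sqrt(5)*y*sqrt(5 + 3*sqrt(65))/10) + C2*exp(sqrt(5)*y*sqrt(5 + 3*sqrt(65))/10) + C3*sin(sqrt(5)*y*sqrt(-5 + 3*sqrt(65))/10) + C4*cos(sqrt(5)*y*sqrt(-5 + 3*sqrt(65))/10) + 9*y^2/7 - 20*y/7 - 5/196


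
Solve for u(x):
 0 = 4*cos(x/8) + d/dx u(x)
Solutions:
 u(x) = C1 - 32*sin(x/8)


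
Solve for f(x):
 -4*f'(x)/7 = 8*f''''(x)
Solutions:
 f(x) = C1 + C4*exp(-14^(2/3)*x/14) + (C2*sin(14^(2/3)*sqrt(3)*x/28) + C3*cos(14^(2/3)*sqrt(3)*x/28))*exp(14^(2/3)*x/28)


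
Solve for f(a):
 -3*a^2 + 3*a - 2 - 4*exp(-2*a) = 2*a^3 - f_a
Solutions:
 f(a) = C1 + a^4/2 + a^3 - 3*a^2/2 + 2*a - 2*exp(-2*a)


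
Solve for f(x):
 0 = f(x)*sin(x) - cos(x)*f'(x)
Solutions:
 f(x) = C1/cos(x)


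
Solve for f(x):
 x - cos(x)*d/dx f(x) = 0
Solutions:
 f(x) = C1 + Integral(x/cos(x), x)


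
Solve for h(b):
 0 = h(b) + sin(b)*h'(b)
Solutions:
 h(b) = C1*sqrt(cos(b) + 1)/sqrt(cos(b) - 1)


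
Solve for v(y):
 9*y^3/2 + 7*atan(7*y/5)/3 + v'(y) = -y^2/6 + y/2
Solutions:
 v(y) = C1 - 9*y^4/8 - y^3/18 + y^2/4 - 7*y*atan(7*y/5)/3 + 5*log(49*y^2 + 25)/6


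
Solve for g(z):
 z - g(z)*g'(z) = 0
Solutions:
 g(z) = -sqrt(C1 + z^2)
 g(z) = sqrt(C1 + z^2)


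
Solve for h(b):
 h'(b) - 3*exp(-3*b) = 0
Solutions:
 h(b) = C1 - exp(-3*b)


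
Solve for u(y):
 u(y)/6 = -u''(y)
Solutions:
 u(y) = C1*sin(sqrt(6)*y/6) + C2*cos(sqrt(6)*y/6)


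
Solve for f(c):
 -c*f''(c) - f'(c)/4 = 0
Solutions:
 f(c) = C1 + C2*c^(3/4)


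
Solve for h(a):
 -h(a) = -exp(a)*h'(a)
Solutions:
 h(a) = C1*exp(-exp(-a))


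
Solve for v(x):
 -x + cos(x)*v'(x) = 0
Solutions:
 v(x) = C1 + Integral(x/cos(x), x)


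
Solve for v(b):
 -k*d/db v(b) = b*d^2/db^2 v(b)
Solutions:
 v(b) = C1 + b^(1 - re(k))*(C2*sin(log(b)*Abs(im(k))) + C3*cos(log(b)*im(k)))


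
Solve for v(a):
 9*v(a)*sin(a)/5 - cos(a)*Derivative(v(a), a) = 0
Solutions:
 v(a) = C1/cos(a)^(9/5)


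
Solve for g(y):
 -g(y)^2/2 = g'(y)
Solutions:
 g(y) = 2/(C1 + y)


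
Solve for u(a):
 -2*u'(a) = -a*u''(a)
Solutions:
 u(a) = C1 + C2*a^3


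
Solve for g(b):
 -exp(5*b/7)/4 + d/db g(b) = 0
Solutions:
 g(b) = C1 + 7*exp(5*b/7)/20


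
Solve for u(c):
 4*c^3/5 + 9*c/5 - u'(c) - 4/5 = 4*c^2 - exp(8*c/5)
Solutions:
 u(c) = C1 + c^4/5 - 4*c^3/3 + 9*c^2/10 - 4*c/5 + 5*exp(8*c/5)/8


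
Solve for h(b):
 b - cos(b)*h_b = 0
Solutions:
 h(b) = C1 + Integral(b/cos(b), b)


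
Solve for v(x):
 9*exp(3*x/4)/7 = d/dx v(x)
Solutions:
 v(x) = C1 + 12*exp(3*x/4)/7


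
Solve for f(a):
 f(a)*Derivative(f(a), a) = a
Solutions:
 f(a) = -sqrt(C1 + a^2)
 f(a) = sqrt(C1 + a^2)


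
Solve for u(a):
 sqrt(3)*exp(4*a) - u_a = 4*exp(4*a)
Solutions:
 u(a) = C1 - exp(4*a) + sqrt(3)*exp(4*a)/4


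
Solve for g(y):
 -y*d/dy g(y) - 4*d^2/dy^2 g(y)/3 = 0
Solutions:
 g(y) = C1 + C2*erf(sqrt(6)*y/4)


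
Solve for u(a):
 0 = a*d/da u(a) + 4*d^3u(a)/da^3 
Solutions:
 u(a) = C1 + Integral(C2*airyai(-2^(1/3)*a/2) + C3*airybi(-2^(1/3)*a/2), a)


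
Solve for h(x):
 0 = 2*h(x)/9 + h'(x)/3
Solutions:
 h(x) = C1*exp(-2*x/3)


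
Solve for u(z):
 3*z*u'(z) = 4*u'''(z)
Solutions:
 u(z) = C1 + Integral(C2*airyai(6^(1/3)*z/2) + C3*airybi(6^(1/3)*z/2), z)


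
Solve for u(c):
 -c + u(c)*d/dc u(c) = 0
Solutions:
 u(c) = -sqrt(C1 + c^2)
 u(c) = sqrt(C1 + c^2)


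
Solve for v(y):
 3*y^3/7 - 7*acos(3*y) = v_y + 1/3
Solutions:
 v(y) = C1 + 3*y^4/28 - 7*y*acos(3*y) - y/3 + 7*sqrt(1 - 9*y^2)/3


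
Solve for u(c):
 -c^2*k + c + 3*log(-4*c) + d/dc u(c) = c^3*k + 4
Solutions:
 u(c) = C1 + c^4*k/4 + c^3*k/3 - c^2/2 - 3*c*log(-c) + c*(7 - 6*log(2))


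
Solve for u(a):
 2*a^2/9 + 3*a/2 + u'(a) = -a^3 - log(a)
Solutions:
 u(a) = C1 - a^4/4 - 2*a^3/27 - 3*a^2/4 - a*log(a) + a


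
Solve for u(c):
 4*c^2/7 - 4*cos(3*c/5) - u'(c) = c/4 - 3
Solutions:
 u(c) = C1 + 4*c^3/21 - c^2/8 + 3*c - 20*sin(3*c/5)/3


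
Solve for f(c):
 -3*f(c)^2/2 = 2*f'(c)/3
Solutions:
 f(c) = 4/(C1 + 9*c)


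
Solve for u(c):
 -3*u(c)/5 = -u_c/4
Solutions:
 u(c) = C1*exp(12*c/5)


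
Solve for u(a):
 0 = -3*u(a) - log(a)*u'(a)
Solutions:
 u(a) = C1*exp(-3*li(a))


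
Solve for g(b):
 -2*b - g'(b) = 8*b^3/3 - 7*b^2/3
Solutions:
 g(b) = C1 - 2*b^4/3 + 7*b^3/9 - b^2


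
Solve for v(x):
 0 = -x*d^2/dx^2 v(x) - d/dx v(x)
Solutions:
 v(x) = C1 + C2*log(x)


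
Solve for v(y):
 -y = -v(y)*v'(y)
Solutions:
 v(y) = -sqrt(C1 + y^2)
 v(y) = sqrt(C1 + y^2)


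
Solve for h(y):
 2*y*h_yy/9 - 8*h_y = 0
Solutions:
 h(y) = C1 + C2*y^37


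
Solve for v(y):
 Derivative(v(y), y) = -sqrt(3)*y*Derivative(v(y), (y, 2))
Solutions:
 v(y) = C1 + C2*y^(1 - sqrt(3)/3)


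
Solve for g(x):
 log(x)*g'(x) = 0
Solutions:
 g(x) = C1


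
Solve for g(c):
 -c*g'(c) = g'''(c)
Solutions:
 g(c) = C1 + Integral(C2*airyai(-c) + C3*airybi(-c), c)


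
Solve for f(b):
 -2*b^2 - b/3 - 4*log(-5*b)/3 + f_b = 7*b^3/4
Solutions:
 f(b) = C1 + 7*b^4/16 + 2*b^3/3 + b^2/6 + 4*b*log(-b)/3 + 4*b*(-1 + log(5))/3


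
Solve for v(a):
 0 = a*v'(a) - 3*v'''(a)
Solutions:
 v(a) = C1 + Integral(C2*airyai(3^(2/3)*a/3) + C3*airybi(3^(2/3)*a/3), a)


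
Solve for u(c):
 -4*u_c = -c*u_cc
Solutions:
 u(c) = C1 + C2*c^5


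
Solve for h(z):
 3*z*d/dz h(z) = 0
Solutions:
 h(z) = C1


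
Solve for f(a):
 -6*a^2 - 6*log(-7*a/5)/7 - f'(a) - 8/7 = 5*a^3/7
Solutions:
 f(a) = C1 - 5*a^4/28 - 2*a^3 - 6*a*log(-a)/7 + 2*a*(-3*log(7) - 1 + 3*log(5))/7


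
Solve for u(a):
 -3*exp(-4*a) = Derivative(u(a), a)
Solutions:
 u(a) = C1 + 3*exp(-4*a)/4


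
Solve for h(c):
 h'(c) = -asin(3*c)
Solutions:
 h(c) = C1 - c*asin(3*c) - sqrt(1 - 9*c^2)/3


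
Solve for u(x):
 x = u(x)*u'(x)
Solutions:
 u(x) = -sqrt(C1 + x^2)
 u(x) = sqrt(C1 + x^2)


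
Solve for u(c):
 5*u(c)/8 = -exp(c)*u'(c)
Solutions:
 u(c) = C1*exp(5*exp(-c)/8)


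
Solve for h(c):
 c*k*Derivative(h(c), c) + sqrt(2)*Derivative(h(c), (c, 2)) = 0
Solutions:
 h(c) = Piecewise((-2^(3/4)*sqrt(pi)*C1*erf(2^(1/4)*c*sqrt(k)/2)/(2*sqrt(k)) - C2, (k > 0) | (k < 0)), (-C1*c - C2, True))


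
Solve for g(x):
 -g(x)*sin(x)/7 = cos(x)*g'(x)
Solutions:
 g(x) = C1*cos(x)^(1/7)


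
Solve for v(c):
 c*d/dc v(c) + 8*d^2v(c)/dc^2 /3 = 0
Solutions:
 v(c) = C1 + C2*erf(sqrt(3)*c/4)


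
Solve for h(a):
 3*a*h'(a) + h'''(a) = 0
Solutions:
 h(a) = C1 + Integral(C2*airyai(-3^(1/3)*a) + C3*airybi(-3^(1/3)*a), a)


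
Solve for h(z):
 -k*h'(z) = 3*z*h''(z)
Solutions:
 h(z) = C1 + z^(1 - re(k)/3)*(C2*sin(log(z)*Abs(im(k))/3) + C3*cos(log(z)*im(k)/3))


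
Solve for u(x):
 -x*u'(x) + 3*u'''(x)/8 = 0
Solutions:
 u(x) = C1 + Integral(C2*airyai(2*3^(2/3)*x/3) + C3*airybi(2*3^(2/3)*x/3), x)


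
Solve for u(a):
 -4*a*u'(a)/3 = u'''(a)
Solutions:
 u(a) = C1 + Integral(C2*airyai(-6^(2/3)*a/3) + C3*airybi(-6^(2/3)*a/3), a)


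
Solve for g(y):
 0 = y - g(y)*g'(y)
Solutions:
 g(y) = -sqrt(C1 + y^2)
 g(y) = sqrt(C1 + y^2)


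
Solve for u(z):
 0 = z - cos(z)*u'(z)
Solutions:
 u(z) = C1 + Integral(z/cos(z), z)


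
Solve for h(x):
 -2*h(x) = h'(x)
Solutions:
 h(x) = C1*exp(-2*x)


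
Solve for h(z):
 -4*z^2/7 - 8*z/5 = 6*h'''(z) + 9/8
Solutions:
 h(z) = C1 + C2*z + C3*z^2 - z^5/630 - z^4/90 - z^3/32


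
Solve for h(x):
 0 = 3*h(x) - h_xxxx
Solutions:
 h(x) = C1*exp(-3^(1/4)*x) + C2*exp(3^(1/4)*x) + C3*sin(3^(1/4)*x) + C4*cos(3^(1/4)*x)


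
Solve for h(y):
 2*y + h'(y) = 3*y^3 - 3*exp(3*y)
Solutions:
 h(y) = C1 + 3*y^4/4 - y^2 - exp(3*y)


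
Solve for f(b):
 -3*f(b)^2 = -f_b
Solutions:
 f(b) = -1/(C1 + 3*b)


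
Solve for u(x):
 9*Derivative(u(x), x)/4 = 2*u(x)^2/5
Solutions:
 u(x) = -45/(C1 + 8*x)


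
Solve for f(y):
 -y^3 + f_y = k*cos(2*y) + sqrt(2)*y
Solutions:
 f(y) = C1 + k*sin(2*y)/2 + y^4/4 + sqrt(2)*y^2/2


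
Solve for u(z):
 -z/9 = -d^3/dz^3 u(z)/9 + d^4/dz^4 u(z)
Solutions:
 u(z) = C1 + C2*z + C3*z^2 + C4*exp(z/9) + z^4/24 + 3*z^3/2


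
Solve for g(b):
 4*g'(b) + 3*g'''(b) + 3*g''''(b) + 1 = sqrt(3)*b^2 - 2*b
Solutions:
 g(b) = C1 + C2*exp(b*(-2 + (6*sqrt(10) + 19)^(-1/3) + (6*sqrt(10) + 19)^(1/3))/6)*sin(sqrt(3)*b*(-(6*sqrt(10) + 19)^(1/3) + (6*sqrt(10) + 19)^(-1/3))/6) + C3*exp(b*(-2 + (6*sqrt(10) + 19)^(-1/3) + (6*sqrt(10) + 19)^(1/3))/6)*cos(sqrt(3)*b*(-(6*sqrt(10) + 19)^(1/3) + (6*sqrt(10) + 19)^(-1/3))/6) + C4*exp(-b*((6*sqrt(10) + 19)^(-1/3) + 1 + (6*sqrt(10) + 19)^(1/3))/3) + sqrt(3)*b^3/12 - b^2/4 - 3*sqrt(3)*b/8 - b/4


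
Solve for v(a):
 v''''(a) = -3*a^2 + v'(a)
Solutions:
 v(a) = C1 + C4*exp(a) + a^3 + (C2*sin(sqrt(3)*a/2) + C3*cos(sqrt(3)*a/2))*exp(-a/2)


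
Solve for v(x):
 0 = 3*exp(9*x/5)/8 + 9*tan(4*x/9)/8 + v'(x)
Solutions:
 v(x) = C1 - 5*exp(9*x/5)/24 + 81*log(cos(4*x/9))/32


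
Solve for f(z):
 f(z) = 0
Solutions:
 f(z) = 0


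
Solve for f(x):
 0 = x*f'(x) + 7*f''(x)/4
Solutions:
 f(x) = C1 + C2*erf(sqrt(14)*x/7)


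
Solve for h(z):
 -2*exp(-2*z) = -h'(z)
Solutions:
 h(z) = C1 - exp(-2*z)


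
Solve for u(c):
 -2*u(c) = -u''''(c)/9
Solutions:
 u(c) = C1*exp(-2^(1/4)*sqrt(3)*c) + C2*exp(2^(1/4)*sqrt(3)*c) + C3*sin(2^(1/4)*sqrt(3)*c) + C4*cos(2^(1/4)*sqrt(3)*c)


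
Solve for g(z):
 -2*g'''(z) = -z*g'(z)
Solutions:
 g(z) = C1 + Integral(C2*airyai(2^(2/3)*z/2) + C3*airybi(2^(2/3)*z/2), z)


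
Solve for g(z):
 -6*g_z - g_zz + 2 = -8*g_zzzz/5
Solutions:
 g(z) = C1 + C2*exp(-30^(1/3)*z*(30^(1/3)/(sqrt(11634) + 108)^(1/3) + (sqrt(11634) + 108)^(1/3))/24)*sin(10^(1/3)*3^(1/6)*z*(-3^(2/3)*(sqrt(11634) + 108)^(1/3) + 3*10^(1/3)/(sqrt(11634) + 108)^(1/3))/24) + C3*exp(-30^(1/3)*z*(30^(1/3)/(sqrt(11634) + 108)^(1/3) + (sqrt(11634) + 108)^(1/3))/24)*cos(10^(1/3)*3^(1/6)*z*(-3^(2/3)*(sqrt(11634) + 108)^(1/3) + 3*10^(1/3)/(sqrt(11634) + 108)^(1/3))/24) + C4*exp(30^(1/3)*z*(30^(1/3)/(sqrt(11634) + 108)^(1/3) + (sqrt(11634) + 108)^(1/3))/12) + z/3


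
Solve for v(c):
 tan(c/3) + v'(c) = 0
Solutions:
 v(c) = C1 + 3*log(cos(c/3))


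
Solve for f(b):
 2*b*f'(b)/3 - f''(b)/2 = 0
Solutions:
 f(b) = C1 + C2*erfi(sqrt(6)*b/3)


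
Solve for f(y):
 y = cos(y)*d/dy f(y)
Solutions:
 f(y) = C1 + Integral(y/cos(y), y)


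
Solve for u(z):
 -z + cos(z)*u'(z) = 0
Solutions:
 u(z) = C1 + Integral(z/cos(z), z)


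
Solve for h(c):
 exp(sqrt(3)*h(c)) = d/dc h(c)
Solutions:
 h(c) = sqrt(3)*(2*log(-1/(C1 + c)) - log(3))/6


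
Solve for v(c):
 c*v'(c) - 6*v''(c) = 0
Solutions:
 v(c) = C1 + C2*erfi(sqrt(3)*c/6)


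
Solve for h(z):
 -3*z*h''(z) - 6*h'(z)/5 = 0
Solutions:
 h(z) = C1 + C2*z^(3/5)


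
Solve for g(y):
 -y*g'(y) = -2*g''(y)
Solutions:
 g(y) = C1 + C2*erfi(y/2)


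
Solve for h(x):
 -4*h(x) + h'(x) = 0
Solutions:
 h(x) = C1*exp(4*x)


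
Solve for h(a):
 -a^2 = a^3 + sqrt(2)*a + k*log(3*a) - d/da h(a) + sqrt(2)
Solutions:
 h(a) = C1 + a^4/4 + a^3/3 + sqrt(2)*a^2/2 + a*k*log(a) - a*k + a*k*log(3) + sqrt(2)*a


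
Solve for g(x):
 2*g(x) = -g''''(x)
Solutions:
 g(x) = (C1*sin(2^(3/4)*x/2) + C2*cos(2^(3/4)*x/2))*exp(-2^(3/4)*x/2) + (C3*sin(2^(3/4)*x/2) + C4*cos(2^(3/4)*x/2))*exp(2^(3/4)*x/2)


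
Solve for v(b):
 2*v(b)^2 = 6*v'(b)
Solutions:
 v(b) = -3/(C1 + b)


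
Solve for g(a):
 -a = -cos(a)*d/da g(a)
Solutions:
 g(a) = C1 + Integral(a/cos(a), a)


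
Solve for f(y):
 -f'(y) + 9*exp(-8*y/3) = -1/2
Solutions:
 f(y) = C1 + y/2 - 27*exp(-8*y/3)/8


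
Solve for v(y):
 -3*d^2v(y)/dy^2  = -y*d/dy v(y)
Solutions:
 v(y) = C1 + C2*erfi(sqrt(6)*y/6)


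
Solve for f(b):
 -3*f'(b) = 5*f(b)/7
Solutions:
 f(b) = C1*exp(-5*b/21)


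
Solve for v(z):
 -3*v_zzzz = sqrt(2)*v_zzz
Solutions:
 v(z) = C1 + C2*z + C3*z^2 + C4*exp(-sqrt(2)*z/3)


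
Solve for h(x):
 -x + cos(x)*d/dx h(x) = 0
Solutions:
 h(x) = C1 + Integral(x/cos(x), x)


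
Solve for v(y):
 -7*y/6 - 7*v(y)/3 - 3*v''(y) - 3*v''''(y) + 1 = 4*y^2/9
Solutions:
 v(y) = -4*y^2/21 - y/2 + (C1*sin(sqrt(3)*7^(1/4)*y*cos(atan(sqrt(19)/3)/2)/3) + C2*cos(sqrt(3)*7^(1/4)*y*cos(atan(sqrt(19)/3)/2)/3))*exp(-sqrt(3)*7^(1/4)*y*sin(atan(sqrt(19)/3)/2)/3) + (C3*sin(sqrt(3)*7^(1/4)*y*cos(atan(sqrt(19)/3)/2)/3) + C4*cos(sqrt(3)*7^(1/4)*y*cos(atan(sqrt(19)/3)/2)/3))*exp(sqrt(3)*7^(1/4)*y*sin(atan(sqrt(19)/3)/2)/3) + 45/49


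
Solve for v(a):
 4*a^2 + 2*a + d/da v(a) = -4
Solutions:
 v(a) = C1 - 4*a^3/3 - a^2 - 4*a


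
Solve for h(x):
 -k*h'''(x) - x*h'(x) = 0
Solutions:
 h(x) = C1 + Integral(C2*airyai(x*(-1/k)^(1/3)) + C3*airybi(x*(-1/k)^(1/3)), x)


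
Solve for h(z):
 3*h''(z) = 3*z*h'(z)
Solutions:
 h(z) = C1 + C2*erfi(sqrt(2)*z/2)


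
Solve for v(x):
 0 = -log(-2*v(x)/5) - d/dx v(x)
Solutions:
 Integral(1/(log(-_y) - log(5) + log(2)), (_y, v(x))) = C1 - x


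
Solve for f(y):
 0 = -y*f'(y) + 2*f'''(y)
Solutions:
 f(y) = C1 + Integral(C2*airyai(2^(2/3)*y/2) + C3*airybi(2^(2/3)*y/2), y)


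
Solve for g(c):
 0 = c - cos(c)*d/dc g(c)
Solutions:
 g(c) = C1 + Integral(c/cos(c), c)


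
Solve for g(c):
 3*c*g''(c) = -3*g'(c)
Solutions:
 g(c) = C1 + C2*log(c)


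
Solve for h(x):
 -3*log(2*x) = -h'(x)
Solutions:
 h(x) = C1 + 3*x*log(x) - 3*x + x*log(8)


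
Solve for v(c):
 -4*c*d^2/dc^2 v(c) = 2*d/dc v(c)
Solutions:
 v(c) = C1 + C2*sqrt(c)


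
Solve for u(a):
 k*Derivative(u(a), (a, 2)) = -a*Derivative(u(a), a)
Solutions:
 u(a) = C1 + C2*sqrt(k)*erf(sqrt(2)*a*sqrt(1/k)/2)


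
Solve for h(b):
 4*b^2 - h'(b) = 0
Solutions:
 h(b) = C1 + 4*b^3/3


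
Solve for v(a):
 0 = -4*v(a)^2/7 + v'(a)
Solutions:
 v(a) = -7/(C1 + 4*a)


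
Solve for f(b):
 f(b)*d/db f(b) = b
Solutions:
 f(b) = -sqrt(C1 + b^2)
 f(b) = sqrt(C1 + b^2)


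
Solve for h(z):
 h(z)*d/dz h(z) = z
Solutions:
 h(z) = -sqrt(C1 + z^2)
 h(z) = sqrt(C1 + z^2)


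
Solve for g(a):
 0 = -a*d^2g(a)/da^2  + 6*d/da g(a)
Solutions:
 g(a) = C1 + C2*a^7


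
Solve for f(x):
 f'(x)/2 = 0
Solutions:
 f(x) = C1


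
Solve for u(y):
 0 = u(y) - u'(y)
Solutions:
 u(y) = C1*exp(y)


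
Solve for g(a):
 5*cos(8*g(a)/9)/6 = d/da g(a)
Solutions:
 -5*a/6 - 9*log(sin(8*g(a)/9) - 1)/16 + 9*log(sin(8*g(a)/9) + 1)/16 = C1


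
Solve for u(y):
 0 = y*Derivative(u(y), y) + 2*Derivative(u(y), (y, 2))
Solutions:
 u(y) = C1 + C2*erf(y/2)


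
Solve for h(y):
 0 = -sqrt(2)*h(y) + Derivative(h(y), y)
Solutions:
 h(y) = C1*exp(sqrt(2)*y)


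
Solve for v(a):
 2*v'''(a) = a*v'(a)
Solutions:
 v(a) = C1 + Integral(C2*airyai(2^(2/3)*a/2) + C3*airybi(2^(2/3)*a/2), a)


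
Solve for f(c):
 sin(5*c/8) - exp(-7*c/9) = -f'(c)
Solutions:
 f(c) = C1 + 8*cos(5*c/8)/5 - 9*exp(-7*c/9)/7


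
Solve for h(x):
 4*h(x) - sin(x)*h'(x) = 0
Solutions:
 h(x) = C1*(cos(x)^2 - 2*cos(x) + 1)/(cos(x)^2 + 2*cos(x) + 1)


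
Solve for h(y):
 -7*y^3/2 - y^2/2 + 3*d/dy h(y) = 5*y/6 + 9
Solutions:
 h(y) = C1 + 7*y^4/24 + y^3/18 + 5*y^2/36 + 3*y


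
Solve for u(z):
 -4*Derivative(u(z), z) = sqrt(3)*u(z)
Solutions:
 u(z) = C1*exp(-sqrt(3)*z/4)


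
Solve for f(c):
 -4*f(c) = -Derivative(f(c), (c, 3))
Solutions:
 f(c) = C3*exp(2^(2/3)*c) + (C1*sin(2^(2/3)*sqrt(3)*c/2) + C2*cos(2^(2/3)*sqrt(3)*c/2))*exp(-2^(2/3)*c/2)


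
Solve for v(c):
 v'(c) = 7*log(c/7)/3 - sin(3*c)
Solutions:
 v(c) = C1 + 7*c*log(c)/3 - 7*c*log(7)/3 - 7*c/3 + cos(3*c)/3


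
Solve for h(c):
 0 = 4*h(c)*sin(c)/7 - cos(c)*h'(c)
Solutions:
 h(c) = C1/cos(c)^(4/7)


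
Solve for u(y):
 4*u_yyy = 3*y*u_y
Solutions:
 u(y) = C1 + Integral(C2*airyai(6^(1/3)*y/2) + C3*airybi(6^(1/3)*y/2), y)


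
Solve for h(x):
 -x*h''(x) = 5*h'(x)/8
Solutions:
 h(x) = C1 + C2*x^(3/8)


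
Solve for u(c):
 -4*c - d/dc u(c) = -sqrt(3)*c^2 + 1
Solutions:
 u(c) = C1 + sqrt(3)*c^3/3 - 2*c^2 - c


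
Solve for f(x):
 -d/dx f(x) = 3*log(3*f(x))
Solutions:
 Integral(1/(log(_y) + log(3)), (_y, f(x)))/3 = C1 - x


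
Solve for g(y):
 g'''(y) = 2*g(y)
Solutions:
 g(y) = C3*exp(2^(1/3)*y) + (C1*sin(2^(1/3)*sqrt(3)*y/2) + C2*cos(2^(1/3)*sqrt(3)*y/2))*exp(-2^(1/3)*y/2)


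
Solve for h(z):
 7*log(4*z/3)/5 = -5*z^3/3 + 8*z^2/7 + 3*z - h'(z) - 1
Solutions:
 h(z) = C1 - 5*z^4/12 + 8*z^3/21 + 3*z^2/2 - 7*z*log(z)/5 - 14*z*log(2)/5 + 2*z/5 + 7*z*log(3)/5


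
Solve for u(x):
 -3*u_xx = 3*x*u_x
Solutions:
 u(x) = C1 + C2*erf(sqrt(2)*x/2)


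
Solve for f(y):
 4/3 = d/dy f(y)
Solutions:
 f(y) = C1 + 4*y/3


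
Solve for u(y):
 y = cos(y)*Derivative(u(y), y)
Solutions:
 u(y) = C1 + Integral(y/cos(y), y)


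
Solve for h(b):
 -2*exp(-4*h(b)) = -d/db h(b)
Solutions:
 h(b) = log(-I*(C1 + 8*b)^(1/4))
 h(b) = log(I*(C1 + 8*b)^(1/4))
 h(b) = log(-(C1 + 8*b)^(1/4))
 h(b) = log(C1 + 8*b)/4


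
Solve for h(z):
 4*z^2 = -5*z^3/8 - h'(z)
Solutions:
 h(z) = C1 - 5*z^4/32 - 4*z^3/3


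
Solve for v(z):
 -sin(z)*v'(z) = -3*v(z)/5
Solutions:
 v(z) = C1*(cos(z) - 1)^(3/10)/(cos(z) + 1)^(3/10)


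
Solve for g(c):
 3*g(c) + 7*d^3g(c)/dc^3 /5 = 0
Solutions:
 g(c) = C3*exp(-15^(1/3)*7^(2/3)*c/7) + (C1*sin(3^(5/6)*5^(1/3)*7^(2/3)*c/14) + C2*cos(3^(5/6)*5^(1/3)*7^(2/3)*c/14))*exp(15^(1/3)*7^(2/3)*c/14)


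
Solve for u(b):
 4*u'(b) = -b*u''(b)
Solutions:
 u(b) = C1 + C2/b^3


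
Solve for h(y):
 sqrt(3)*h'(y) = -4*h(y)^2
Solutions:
 h(y) = 3/(C1 + 4*sqrt(3)*y)


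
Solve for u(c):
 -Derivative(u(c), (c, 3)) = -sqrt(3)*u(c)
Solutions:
 u(c) = C3*exp(3^(1/6)*c) + (C1*sin(3^(2/3)*c/2) + C2*cos(3^(2/3)*c/2))*exp(-3^(1/6)*c/2)


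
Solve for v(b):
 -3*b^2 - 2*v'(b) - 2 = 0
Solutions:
 v(b) = C1 - b^3/2 - b


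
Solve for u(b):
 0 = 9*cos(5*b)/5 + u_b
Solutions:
 u(b) = C1 - 9*sin(5*b)/25


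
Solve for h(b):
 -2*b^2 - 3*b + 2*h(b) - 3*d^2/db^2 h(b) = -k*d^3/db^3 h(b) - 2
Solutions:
 h(b) = C1*exp(b*(-(sqrt(((1 - 1/k^2)^2 - 1/k^4)/k^2) + 1/k - 1/k^3)^(1/3) + 1/k - 1/(k^2*(sqrt(((1 - 1/k^2)^2 - 1/k^4)/k^2) + 1/k - 1/k^3)^(1/3)))) + C2*exp(b*((sqrt(((1 - 1/k^2)^2 - 1/k^4)/k^2) + 1/k - 1/k^3)^(1/3)/2 - sqrt(3)*I*(sqrt(((1 - 1/k^2)^2 - 1/k^4)/k^2) + 1/k - 1/k^3)^(1/3)/2 + 1/k - 2/(k^2*(-1 + sqrt(3)*I)*(sqrt(((1 - 1/k^2)^2 - 1/k^4)/k^2) + 1/k - 1/k^3)^(1/3)))) + C3*exp(b*((sqrt(((1 - 1/k^2)^2 - 1/k^4)/k^2) + 1/k - 1/k^3)^(1/3)/2 + sqrt(3)*I*(sqrt(((1 - 1/k^2)^2 - 1/k^4)/k^2) + 1/k - 1/k^3)^(1/3)/2 + 1/k + 2/(k^2*(1 + sqrt(3)*I)*(sqrt(((1 - 1/k^2)^2 - 1/k^4)/k^2) + 1/k - 1/k^3)^(1/3)))) + b^2 + 3*b/2 + 2


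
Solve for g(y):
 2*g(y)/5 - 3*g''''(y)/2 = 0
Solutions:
 g(y) = C1*exp(-15^(3/4)*sqrt(2)*y/15) + C2*exp(15^(3/4)*sqrt(2)*y/15) + C3*sin(15^(3/4)*sqrt(2)*y/15) + C4*cos(15^(3/4)*sqrt(2)*y/15)


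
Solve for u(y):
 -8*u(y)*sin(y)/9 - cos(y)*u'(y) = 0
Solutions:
 u(y) = C1*cos(y)^(8/9)


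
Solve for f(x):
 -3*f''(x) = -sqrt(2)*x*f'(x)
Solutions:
 f(x) = C1 + C2*erfi(2^(3/4)*sqrt(3)*x/6)


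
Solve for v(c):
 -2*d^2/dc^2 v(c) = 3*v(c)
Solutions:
 v(c) = C1*sin(sqrt(6)*c/2) + C2*cos(sqrt(6)*c/2)


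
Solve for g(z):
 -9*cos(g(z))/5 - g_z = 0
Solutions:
 9*z/5 - log(sin(g(z)) - 1)/2 + log(sin(g(z)) + 1)/2 = C1


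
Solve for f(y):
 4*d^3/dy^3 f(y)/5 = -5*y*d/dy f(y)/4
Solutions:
 f(y) = C1 + Integral(C2*airyai(-10^(2/3)*y/4) + C3*airybi(-10^(2/3)*y/4), y)


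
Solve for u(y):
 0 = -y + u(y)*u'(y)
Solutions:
 u(y) = -sqrt(C1 + y^2)
 u(y) = sqrt(C1 + y^2)


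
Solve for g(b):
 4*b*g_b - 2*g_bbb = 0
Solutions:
 g(b) = C1 + Integral(C2*airyai(2^(1/3)*b) + C3*airybi(2^(1/3)*b), b)


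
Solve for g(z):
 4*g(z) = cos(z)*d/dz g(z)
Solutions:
 g(z) = C1*(sin(z)^2 + 2*sin(z) + 1)/(sin(z)^2 - 2*sin(z) + 1)


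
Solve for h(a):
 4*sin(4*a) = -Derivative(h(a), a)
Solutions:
 h(a) = C1 + cos(4*a)


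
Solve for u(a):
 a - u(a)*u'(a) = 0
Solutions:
 u(a) = -sqrt(C1 + a^2)
 u(a) = sqrt(C1 + a^2)


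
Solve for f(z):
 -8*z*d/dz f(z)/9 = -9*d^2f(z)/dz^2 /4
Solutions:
 f(z) = C1 + C2*erfi(4*z/9)


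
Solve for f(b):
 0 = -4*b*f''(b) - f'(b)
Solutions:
 f(b) = C1 + C2*b^(3/4)


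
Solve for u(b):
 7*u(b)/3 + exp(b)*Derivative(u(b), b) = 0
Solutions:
 u(b) = C1*exp(7*exp(-b)/3)


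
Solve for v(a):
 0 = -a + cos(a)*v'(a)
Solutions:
 v(a) = C1 + Integral(a/cos(a), a)


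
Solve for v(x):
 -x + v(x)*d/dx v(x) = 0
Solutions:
 v(x) = -sqrt(C1 + x^2)
 v(x) = sqrt(C1 + x^2)


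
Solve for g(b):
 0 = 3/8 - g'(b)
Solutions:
 g(b) = C1 + 3*b/8


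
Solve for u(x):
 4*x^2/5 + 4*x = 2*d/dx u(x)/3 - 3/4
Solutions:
 u(x) = C1 + 2*x^3/5 + 3*x^2 + 9*x/8


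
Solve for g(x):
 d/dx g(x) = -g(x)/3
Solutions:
 g(x) = C1*exp(-x/3)


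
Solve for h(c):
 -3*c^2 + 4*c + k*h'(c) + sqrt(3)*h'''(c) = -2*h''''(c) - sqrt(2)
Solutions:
 h(c) = C1 + C2*exp(-c*(3^(1/3)*(18*k + sqrt((18*k + sqrt(3))^2 - 3) + sqrt(3))^(1/3) + sqrt(3) + 3^(2/3)/(18*k + sqrt((18*k + sqrt(3))^2 - 3) + sqrt(3))^(1/3))/6) + C3*exp(c*(3^(1/3)*(18*k + sqrt((18*k + sqrt(3))^2 - 3) + sqrt(3))^(1/3)/12 - 3^(5/6)*I*(18*k + sqrt((18*k + sqrt(3))^2 - 3) + sqrt(3))^(1/3)/12 - sqrt(3)/6 - 1/((-3^(1/3) + 3^(5/6)*I)*(18*k + sqrt((18*k + sqrt(3))^2 - 3) + sqrt(3))^(1/3)))) + C4*exp(c*(3^(1/3)*(18*k + sqrt((18*k + sqrt(3))^2 - 3) + sqrt(3))^(1/3)/12 + 3^(5/6)*I*(18*k + sqrt((18*k + sqrt(3))^2 - 3) + sqrt(3))^(1/3)/12 - sqrt(3)/6 + 1/((3^(1/3) + 3^(5/6)*I)*(18*k + sqrt((18*k + sqrt(3))^2 - 3) + sqrt(3))^(1/3)))) + c^3/k - 2*c^2/k - sqrt(2)*c/k - 6*sqrt(3)*c/k^2
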